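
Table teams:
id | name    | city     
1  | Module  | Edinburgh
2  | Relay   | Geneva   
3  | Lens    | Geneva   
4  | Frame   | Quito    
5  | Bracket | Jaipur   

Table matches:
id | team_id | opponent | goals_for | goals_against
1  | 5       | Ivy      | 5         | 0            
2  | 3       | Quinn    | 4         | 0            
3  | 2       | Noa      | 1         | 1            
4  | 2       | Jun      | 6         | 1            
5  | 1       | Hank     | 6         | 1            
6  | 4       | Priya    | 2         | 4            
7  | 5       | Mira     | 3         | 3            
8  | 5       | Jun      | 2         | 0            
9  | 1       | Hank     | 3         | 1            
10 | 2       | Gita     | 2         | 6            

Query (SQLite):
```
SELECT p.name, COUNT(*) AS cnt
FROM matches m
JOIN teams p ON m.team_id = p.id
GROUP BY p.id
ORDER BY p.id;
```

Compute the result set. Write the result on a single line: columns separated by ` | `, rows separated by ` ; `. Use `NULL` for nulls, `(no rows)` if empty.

Module | 2 ; Relay | 3 ; Lens | 1 ; Frame | 1 ; Bracket | 3

Join each matches row to its teams via team_id.
Group joined rows by teams.id; compute COUNT(*) per group.
  1: ids {5, 9} → COUNT(*)=2
  2: ids {3, 4, 10} → COUNT(*)=3
  3: ids {2} → COUNT(*)=1
  4: ids {6} → COUNT(*)=1
  5: ids {1, 7, 8} → COUNT(*)=3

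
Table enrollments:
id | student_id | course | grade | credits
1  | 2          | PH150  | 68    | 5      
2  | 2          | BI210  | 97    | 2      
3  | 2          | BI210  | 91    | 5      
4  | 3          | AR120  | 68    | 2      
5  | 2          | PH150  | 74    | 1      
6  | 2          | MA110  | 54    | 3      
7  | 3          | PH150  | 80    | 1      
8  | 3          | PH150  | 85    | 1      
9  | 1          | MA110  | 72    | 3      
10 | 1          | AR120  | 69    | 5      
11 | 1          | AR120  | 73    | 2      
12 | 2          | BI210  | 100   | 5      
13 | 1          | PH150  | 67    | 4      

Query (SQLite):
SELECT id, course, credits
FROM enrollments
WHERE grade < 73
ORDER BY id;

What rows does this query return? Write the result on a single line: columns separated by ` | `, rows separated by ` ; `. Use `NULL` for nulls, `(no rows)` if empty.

grade < 73: ids {1, 4, 6, 9, 10, 13}

1 | PH150 | 5 ; 4 | AR120 | 2 ; 6 | MA110 | 3 ; 9 | MA110 | 3 ; 10 | AR120 | 5 ; 13 | PH150 | 4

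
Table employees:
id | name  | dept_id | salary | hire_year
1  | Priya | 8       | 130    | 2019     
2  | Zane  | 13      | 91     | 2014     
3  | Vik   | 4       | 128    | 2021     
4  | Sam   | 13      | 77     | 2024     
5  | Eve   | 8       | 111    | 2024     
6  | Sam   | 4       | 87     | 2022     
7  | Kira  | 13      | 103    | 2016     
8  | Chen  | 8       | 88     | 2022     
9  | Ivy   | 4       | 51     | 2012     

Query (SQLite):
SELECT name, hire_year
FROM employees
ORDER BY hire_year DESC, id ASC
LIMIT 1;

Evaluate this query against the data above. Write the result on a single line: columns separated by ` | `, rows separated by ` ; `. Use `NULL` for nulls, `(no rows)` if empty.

Sort by hire_year desc, tiebreak id asc: (2024, id=4), (2024, id=5), (2022, id=6), (2022, id=8) …. Take first 1.

Sam | 2024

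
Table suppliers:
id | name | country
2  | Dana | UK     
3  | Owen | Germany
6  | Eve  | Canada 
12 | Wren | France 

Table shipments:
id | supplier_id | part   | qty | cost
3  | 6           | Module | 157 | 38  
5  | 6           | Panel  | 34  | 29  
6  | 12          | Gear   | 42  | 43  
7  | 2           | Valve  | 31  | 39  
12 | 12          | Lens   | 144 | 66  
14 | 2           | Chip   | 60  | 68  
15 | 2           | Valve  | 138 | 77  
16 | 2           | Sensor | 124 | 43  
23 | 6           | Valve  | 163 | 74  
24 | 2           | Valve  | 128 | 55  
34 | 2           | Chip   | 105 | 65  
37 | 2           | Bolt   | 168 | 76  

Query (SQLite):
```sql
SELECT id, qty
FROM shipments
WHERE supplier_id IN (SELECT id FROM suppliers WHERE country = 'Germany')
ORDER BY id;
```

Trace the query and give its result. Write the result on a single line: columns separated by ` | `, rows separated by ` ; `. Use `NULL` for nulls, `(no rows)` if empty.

Inner query: suppliers.id where country = 'Germany'.
Outer: keep shipments rows whose supplier_id is in that set.
Inner query → {3}

(no rows)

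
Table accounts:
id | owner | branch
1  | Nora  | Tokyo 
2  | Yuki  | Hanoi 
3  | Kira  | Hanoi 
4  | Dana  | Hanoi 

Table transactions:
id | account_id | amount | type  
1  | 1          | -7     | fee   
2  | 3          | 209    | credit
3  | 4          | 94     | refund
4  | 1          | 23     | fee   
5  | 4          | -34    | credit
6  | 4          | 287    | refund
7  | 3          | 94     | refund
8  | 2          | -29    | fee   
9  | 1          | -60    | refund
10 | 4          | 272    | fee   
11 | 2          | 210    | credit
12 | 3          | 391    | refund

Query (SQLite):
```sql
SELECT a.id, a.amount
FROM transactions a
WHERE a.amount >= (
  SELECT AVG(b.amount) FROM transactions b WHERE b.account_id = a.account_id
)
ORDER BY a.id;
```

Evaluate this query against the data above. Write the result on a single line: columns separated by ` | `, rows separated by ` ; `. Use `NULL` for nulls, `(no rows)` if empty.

For each transactions row a, compute AVG(amount) over rows sharing a.account_id.
Keep row a if a.amount >= that per-group AVG.
  account_id=1: AVG(amount) = -14.666667
  account_id=2: AVG(amount) = 90.5
  account_id=3: AVG(amount) = 231.333333
  account_id=4: AVG(amount) = 154.75

1 | -7 ; 4 | 23 ; 6 | 287 ; 10 | 272 ; 11 | 210 ; 12 | 391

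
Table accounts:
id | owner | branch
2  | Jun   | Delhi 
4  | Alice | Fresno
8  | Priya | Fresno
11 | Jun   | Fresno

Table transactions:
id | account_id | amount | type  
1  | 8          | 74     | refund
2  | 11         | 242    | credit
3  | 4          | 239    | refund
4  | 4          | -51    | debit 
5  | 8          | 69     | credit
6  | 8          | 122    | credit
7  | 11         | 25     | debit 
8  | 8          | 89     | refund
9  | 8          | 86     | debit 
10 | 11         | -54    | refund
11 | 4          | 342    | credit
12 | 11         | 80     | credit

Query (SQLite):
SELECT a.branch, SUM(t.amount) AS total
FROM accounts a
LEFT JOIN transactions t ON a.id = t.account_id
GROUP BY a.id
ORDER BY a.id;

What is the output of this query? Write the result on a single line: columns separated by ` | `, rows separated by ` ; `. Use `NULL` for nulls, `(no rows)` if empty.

LEFT JOIN keeps every accounts row; unmatched ones get NULL for transactions columns.
Group by accounts.id and compute SUM(t.amount). SUM over an all-NULL group is NULL.
  2: ids {—} → SUM(t.amount)=NULL
  4: ids {3, 4, 11} → SUM(t.amount)=530
  8: ids {1, 5, 6, 8, 9} → SUM(t.amount)=440
  11: ids {2, 7, 10, 12} → SUM(t.amount)=293

Delhi | NULL ; Fresno | 530 ; Fresno | 440 ; Fresno | 293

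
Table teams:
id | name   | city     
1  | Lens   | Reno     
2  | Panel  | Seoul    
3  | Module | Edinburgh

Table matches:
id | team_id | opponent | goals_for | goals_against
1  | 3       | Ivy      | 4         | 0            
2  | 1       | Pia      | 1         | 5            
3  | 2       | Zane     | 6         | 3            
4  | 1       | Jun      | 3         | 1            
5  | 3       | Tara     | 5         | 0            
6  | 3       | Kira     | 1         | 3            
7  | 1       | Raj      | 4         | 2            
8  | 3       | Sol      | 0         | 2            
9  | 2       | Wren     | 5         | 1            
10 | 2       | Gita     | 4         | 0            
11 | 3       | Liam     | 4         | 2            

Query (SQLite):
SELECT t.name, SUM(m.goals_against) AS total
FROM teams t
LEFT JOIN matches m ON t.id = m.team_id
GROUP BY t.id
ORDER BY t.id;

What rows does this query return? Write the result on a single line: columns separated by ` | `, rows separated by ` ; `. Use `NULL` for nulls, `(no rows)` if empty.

Lens | 8 ; Panel | 4 ; Module | 7

LEFT JOIN keeps every teams row; unmatched ones get NULL for matches columns.
Group by teams.id and compute SUM(m.goals_against). SUM over an all-NULL group is NULL.
  1: ids {2, 4, 7} → SUM(m.goals_against)=8
  2: ids {3, 9, 10} → SUM(m.goals_against)=4
  3: ids {1, 5, 6, 8, 11} → SUM(m.goals_against)=7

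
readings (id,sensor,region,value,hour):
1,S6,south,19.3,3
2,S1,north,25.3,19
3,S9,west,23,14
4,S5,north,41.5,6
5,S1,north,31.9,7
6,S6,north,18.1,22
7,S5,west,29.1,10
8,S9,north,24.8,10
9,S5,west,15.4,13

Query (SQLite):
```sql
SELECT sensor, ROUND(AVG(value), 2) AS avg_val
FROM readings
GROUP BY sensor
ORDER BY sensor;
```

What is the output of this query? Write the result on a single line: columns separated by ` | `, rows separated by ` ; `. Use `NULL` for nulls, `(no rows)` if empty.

S1 | 28.6 ; S5 | 28.67 ; S6 | 18.7 ; S9 | 23.9

Partition readings by sensor; compute ROUND(AVG(value), 2) within each group.
  S1: ids {2, 5} → ROUND(AVG(value), 2)=28.6
  S5: ids {4, 7, 9} → ROUND(AVG(value), 2)=28.67
  S6: ids {1, 6} → ROUND(AVG(value), 2)=18.7
  S9: ids {3, 8} → ROUND(AVG(value), 2)=23.9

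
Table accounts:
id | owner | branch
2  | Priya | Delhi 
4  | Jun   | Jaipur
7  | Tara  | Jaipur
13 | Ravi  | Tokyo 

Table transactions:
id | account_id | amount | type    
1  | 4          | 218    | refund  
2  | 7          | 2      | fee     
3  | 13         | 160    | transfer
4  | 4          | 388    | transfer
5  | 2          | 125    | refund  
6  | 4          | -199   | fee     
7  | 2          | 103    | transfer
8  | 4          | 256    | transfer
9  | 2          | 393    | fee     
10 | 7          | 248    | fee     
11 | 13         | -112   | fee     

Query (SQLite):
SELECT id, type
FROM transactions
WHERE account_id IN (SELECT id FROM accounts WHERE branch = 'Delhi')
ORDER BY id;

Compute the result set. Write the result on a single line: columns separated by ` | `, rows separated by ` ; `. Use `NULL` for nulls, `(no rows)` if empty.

Inner query: accounts.id where branch = 'Delhi'.
Outer: keep transactions rows whose account_id is in that set.
Inner query → {2}

5 | refund ; 7 | transfer ; 9 | fee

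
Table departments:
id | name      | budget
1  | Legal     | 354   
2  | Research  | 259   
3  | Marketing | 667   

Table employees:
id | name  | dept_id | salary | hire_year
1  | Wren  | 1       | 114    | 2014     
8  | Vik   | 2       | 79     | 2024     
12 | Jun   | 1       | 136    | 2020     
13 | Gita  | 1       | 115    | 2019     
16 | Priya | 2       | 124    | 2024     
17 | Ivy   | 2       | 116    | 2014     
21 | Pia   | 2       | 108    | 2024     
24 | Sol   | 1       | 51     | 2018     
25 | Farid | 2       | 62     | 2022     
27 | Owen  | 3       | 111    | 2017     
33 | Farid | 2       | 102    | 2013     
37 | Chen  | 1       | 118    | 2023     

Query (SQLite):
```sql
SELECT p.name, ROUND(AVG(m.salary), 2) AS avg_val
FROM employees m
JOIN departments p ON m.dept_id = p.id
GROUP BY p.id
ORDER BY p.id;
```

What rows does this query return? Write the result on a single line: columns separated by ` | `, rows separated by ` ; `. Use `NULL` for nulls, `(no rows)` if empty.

Legal | 106.8 ; Research | 98.5 ; Marketing | 111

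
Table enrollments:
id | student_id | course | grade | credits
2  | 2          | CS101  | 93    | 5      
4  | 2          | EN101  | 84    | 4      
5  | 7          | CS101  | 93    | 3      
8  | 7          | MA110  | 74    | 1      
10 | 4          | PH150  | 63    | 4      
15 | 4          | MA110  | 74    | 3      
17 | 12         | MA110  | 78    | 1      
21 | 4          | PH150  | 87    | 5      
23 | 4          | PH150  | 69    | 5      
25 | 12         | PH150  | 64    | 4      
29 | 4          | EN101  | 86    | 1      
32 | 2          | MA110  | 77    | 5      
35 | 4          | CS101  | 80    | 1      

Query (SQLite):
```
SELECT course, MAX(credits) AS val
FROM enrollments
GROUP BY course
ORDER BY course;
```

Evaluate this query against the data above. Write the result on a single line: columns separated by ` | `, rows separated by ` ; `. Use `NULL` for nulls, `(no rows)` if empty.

Partition enrollments by course; compute MAX(credits) within each group.
  CS101: ids {2, 5, 35} → MAX(credits)=5
  EN101: ids {4, 29} → MAX(credits)=4
  MA110: ids {8, 15, 17, 32} → MAX(credits)=5
  PH150: ids {10, 21, 23, 25} → MAX(credits)=5

CS101 | 5 ; EN101 | 4 ; MA110 | 5 ; PH150 | 5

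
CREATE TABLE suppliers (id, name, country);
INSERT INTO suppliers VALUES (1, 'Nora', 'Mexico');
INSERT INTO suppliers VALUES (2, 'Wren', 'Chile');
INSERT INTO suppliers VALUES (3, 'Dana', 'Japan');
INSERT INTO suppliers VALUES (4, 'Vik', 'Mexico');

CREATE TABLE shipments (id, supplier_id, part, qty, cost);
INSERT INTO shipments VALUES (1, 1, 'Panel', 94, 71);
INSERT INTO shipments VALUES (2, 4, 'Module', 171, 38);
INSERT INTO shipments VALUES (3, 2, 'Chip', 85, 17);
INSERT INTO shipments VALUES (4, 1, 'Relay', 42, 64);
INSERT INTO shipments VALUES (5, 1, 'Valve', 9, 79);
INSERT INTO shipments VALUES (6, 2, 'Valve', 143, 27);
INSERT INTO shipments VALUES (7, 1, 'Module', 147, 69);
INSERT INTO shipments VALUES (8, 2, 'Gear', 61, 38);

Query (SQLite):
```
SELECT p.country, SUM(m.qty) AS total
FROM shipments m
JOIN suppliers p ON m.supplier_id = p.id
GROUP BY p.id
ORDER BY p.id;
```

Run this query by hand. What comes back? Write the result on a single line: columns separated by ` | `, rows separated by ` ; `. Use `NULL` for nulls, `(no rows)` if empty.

Mexico | 292 ; Chile | 289 ; Mexico | 171

Join each shipments row to its suppliers via supplier_id.
Group joined rows by suppliers.id; compute SUM(m.qty) per group.
  1: ids {1, 4, 5, 7} → SUM(m.qty)=292
  2: ids {3, 6, 8} → SUM(m.qty)=289
  4: ids {2} → SUM(m.qty)=171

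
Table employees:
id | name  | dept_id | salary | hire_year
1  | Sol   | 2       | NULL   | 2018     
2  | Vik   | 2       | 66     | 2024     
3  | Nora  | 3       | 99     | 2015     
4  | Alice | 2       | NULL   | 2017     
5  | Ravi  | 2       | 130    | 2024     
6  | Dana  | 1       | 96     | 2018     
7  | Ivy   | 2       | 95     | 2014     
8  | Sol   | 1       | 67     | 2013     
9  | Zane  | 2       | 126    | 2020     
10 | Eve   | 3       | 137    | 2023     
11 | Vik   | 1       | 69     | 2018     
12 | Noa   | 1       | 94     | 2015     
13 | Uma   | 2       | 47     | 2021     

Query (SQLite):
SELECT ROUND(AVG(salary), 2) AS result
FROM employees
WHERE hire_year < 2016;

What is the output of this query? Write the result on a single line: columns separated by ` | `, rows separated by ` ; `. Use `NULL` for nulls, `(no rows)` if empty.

88.75

Rows where hire_year < 2016 → salary values: [99, 95, 67, 94].
AVG = 355 / 4 (rounded to 2 dp).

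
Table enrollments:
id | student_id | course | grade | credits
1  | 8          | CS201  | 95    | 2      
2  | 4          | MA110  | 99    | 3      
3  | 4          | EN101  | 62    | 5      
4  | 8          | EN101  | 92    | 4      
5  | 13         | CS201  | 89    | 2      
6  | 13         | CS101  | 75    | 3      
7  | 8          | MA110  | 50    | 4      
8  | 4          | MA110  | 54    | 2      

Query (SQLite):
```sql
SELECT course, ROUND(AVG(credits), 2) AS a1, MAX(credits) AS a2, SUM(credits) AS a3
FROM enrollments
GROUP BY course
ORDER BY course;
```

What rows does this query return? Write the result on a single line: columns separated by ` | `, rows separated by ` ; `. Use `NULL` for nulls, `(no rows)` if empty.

Group enrollments by course.
Per group compute: ROUND(AVG(credits), 2), MAX(credits), SUM(credits).
  CS101: ids {6} → ROUND(AVG(credits), 2)=3, MAX(credits)=3, SUM(credits)=3
  CS201: ids {1, 5} → ROUND(AVG(credits), 2)=2, MAX(credits)=2, SUM(credits)=4
  EN101: ids {3, 4} → ROUND(AVG(credits), 2)=4.5, MAX(credits)=5, SUM(credits)=9
  MA110: ids {2, 7, 8} → ROUND(AVG(credits), 2)=3, MAX(credits)=4, SUM(credits)=9

CS101 | 3 | 3 | 3 ; CS201 | 2 | 2 | 4 ; EN101 | 4.5 | 5 | 9 ; MA110 | 3 | 4 | 9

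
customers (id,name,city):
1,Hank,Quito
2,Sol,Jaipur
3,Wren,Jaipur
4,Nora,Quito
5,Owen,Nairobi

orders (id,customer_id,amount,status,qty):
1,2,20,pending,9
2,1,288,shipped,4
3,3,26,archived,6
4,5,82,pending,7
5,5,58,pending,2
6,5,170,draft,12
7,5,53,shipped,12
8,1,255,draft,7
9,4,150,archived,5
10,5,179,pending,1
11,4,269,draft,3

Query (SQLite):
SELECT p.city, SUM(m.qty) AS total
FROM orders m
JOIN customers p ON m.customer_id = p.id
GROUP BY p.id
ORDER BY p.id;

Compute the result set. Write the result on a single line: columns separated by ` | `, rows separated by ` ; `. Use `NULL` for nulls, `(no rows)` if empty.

Quito | 11 ; Jaipur | 9 ; Jaipur | 6 ; Quito | 8 ; Nairobi | 34

Join each orders row to its customers via customer_id.
Group joined rows by customers.id; compute SUM(m.qty) per group.
  1: ids {2, 8} → SUM(m.qty)=11
  2: ids {1} → SUM(m.qty)=9
  3: ids {3} → SUM(m.qty)=6
  4: ids {9, 11} → SUM(m.qty)=8
  5: ids {4, 5, 6, 7, 10} → SUM(m.qty)=34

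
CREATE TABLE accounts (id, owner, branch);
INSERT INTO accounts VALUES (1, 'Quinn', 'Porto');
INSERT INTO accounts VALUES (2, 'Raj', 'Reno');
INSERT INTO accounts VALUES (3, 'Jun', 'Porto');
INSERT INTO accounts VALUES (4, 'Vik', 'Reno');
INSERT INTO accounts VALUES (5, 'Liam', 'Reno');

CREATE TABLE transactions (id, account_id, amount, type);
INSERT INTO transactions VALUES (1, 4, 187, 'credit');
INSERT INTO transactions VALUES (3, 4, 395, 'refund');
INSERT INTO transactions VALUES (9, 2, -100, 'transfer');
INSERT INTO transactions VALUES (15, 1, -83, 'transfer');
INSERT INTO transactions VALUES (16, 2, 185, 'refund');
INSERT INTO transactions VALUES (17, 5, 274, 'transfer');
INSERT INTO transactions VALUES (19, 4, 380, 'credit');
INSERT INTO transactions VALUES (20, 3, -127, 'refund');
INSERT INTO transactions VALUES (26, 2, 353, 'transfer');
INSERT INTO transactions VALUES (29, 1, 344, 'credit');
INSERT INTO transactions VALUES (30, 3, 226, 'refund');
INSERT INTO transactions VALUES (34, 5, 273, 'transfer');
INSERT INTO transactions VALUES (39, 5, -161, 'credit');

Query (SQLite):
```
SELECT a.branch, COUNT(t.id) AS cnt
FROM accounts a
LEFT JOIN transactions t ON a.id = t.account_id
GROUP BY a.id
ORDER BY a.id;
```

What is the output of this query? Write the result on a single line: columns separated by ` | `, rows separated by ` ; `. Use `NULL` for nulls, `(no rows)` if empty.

LEFT JOIN keeps every accounts row; unmatched ones get NULL for transactions columns.
Group by accounts.id and compute COUNT(t.id). COUNT(col) of an all-NULL group is 0.
  1: ids {15, 29} → COUNT(t.id)=2
  2: ids {9, 16, 26} → COUNT(t.id)=3
  3: ids {20, 30} → COUNT(t.id)=2
  4: ids {1, 3, 19} → COUNT(t.id)=3
  5: ids {17, 34, 39} → COUNT(t.id)=3

Porto | 2 ; Reno | 3 ; Porto | 2 ; Reno | 3 ; Reno | 3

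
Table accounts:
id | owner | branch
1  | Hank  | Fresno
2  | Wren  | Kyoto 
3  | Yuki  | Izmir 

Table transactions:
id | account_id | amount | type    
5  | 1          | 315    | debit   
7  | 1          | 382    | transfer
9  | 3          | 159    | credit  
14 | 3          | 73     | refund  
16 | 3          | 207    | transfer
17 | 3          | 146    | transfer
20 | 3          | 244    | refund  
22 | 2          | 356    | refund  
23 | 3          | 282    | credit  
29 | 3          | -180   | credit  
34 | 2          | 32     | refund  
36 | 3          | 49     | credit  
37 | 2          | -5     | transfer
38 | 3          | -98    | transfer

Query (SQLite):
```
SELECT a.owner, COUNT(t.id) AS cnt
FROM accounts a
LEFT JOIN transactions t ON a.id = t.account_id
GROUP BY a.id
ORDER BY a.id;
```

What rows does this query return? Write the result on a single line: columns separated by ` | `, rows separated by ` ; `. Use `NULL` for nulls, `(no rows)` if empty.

LEFT JOIN keeps every accounts row; unmatched ones get NULL for transactions columns.
Group by accounts.id and compute COUNT(t.id). COUNT(col) of an all-NULL group is 0.
  1: ids {5, 7} → COUNT(t.id)=2
  2: ids {22, 34, 37} → COUNT(t.id)=3
  3: ids {9, 14, 16, 17, 20, 23, 29, 36, 38} → COUNT(t.id)=9

Hank | 2 ; Wren | 3 ; Yuki | 9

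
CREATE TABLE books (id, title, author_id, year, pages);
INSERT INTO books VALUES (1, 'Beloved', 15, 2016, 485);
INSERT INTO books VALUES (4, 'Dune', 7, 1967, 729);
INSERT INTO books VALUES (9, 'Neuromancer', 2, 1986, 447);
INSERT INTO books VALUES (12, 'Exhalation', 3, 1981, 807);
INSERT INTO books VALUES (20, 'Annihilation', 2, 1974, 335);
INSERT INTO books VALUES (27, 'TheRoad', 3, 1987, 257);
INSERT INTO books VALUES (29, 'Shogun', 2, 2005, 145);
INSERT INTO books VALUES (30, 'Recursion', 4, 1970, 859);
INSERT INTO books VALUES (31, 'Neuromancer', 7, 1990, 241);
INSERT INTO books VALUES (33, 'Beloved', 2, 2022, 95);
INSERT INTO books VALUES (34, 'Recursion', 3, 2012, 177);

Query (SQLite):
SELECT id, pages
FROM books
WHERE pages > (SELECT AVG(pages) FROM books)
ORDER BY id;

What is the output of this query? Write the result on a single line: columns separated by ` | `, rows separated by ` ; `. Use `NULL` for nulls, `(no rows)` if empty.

Scalar subquery: AVG(pages) over all books rows = 416.090909 (≈; comparison uses full precision).
Keep rows where pages > that value.

1 | 485 ; 4 | 729 ; 9 | 447 ; 12 | 807 ; 30 | 859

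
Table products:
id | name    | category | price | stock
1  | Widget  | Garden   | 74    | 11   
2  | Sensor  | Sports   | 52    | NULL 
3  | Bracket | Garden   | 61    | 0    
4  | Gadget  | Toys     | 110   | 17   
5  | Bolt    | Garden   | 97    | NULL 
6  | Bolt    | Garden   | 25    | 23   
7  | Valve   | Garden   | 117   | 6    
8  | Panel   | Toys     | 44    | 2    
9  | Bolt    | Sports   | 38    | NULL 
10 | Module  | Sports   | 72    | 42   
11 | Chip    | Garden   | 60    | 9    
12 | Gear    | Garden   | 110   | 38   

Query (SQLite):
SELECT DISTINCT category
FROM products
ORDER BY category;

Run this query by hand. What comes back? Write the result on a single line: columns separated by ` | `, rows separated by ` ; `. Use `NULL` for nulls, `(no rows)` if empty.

Garden ; Sports ; Toys

Collect distinct category values from products.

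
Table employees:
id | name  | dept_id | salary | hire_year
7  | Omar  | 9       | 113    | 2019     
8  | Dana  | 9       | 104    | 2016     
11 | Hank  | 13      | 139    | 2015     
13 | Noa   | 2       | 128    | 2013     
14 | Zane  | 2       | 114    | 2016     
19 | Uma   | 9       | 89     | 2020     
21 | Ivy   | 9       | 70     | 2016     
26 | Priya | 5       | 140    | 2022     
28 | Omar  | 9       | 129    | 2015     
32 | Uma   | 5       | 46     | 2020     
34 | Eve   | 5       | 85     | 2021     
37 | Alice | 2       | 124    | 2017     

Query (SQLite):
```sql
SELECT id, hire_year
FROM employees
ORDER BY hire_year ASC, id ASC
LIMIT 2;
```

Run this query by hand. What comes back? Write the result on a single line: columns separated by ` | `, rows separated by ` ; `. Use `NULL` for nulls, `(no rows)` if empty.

Sort by hire_year asc, tiebreak id asc: (2013, id=13), (2015, id=11), (2015, id=28), (2016, id=8), (2016, id=14) …. Take first 2.

13 | 2013 ; 11 | 2015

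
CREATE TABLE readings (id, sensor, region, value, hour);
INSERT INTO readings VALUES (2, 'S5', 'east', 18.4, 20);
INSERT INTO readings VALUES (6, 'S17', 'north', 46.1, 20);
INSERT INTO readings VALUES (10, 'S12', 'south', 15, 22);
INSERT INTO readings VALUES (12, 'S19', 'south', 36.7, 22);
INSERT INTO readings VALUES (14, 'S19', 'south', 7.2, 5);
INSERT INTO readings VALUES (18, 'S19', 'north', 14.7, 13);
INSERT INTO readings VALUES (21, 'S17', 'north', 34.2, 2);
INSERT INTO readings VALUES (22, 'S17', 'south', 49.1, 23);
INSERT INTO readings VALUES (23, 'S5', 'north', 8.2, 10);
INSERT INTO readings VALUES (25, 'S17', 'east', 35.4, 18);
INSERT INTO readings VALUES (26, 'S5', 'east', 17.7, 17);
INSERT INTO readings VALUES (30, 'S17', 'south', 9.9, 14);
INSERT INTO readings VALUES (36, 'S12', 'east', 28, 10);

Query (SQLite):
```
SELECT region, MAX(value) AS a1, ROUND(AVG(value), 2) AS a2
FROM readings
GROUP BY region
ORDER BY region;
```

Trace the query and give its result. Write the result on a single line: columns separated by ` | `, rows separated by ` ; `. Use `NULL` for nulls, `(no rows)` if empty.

Group readings by region.
Per group compute: MAX(value), ROUND(AVG(value), 2).
  east: ids {2, 25, 26, 36} → MAX(value)=35.4, ROUND(AVG(value), 2)=24.88
  north: ids {6, 18, 21, 23} → MAX(value)=46.1, ROUND(AVG(value), 2)=25.8
  south: ids {10, 12, 14, 22, 30} → MAX(value)=49.1, ROUND(AVG(value), 2)=23.58

east | 35.4 | 24.88 ; north | 46.1 | 25.8 ; south | 49.1 | 23.58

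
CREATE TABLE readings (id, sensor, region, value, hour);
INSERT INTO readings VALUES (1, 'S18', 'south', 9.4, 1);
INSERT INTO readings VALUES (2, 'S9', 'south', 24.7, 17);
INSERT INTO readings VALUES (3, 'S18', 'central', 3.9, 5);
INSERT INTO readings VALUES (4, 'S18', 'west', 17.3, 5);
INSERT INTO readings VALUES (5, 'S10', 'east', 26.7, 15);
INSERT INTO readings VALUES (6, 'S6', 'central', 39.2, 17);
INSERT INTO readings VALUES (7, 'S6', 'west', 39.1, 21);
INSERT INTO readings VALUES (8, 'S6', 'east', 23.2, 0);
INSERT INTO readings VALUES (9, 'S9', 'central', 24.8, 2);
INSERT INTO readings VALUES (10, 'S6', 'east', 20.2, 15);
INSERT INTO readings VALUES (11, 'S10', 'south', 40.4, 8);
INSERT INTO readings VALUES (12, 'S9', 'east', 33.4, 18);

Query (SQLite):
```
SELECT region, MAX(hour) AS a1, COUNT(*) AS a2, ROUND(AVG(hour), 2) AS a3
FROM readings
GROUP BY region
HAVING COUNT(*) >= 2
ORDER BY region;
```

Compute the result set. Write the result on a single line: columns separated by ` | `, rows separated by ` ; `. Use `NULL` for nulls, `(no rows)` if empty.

central | 17 | 3 | 8 ; east | 18 | 4 | 12 ; south | 17 | 3 | 8.67 ; west | 21 | 2 | 13

Group readings by region.
Per group compute: MAX(hour), COUNT(*), ROUND(AVG(hour), 2).
HAVING: drop groups with fewer than 2 rows.
  central: ids {3, 6, 9} → MAX(hour)=17, COUNT(*)=3, ROUND(AVG(hour), 2)=8
  east: ids {5, 8, 10, 12} → MAX(hour)=18, COUNT(*)=4, ROUND(AVG(hour), 2)=12
  south: ids {1, 2, 11} → MAX(hour)=17, COUNT(*)=3, ROUND(AVG(hour), 2)=8.67
  west: ids {4, 7} → MAX(hour)=21, COUNT(*)=2, ROUND(AVG(hour), 2)=13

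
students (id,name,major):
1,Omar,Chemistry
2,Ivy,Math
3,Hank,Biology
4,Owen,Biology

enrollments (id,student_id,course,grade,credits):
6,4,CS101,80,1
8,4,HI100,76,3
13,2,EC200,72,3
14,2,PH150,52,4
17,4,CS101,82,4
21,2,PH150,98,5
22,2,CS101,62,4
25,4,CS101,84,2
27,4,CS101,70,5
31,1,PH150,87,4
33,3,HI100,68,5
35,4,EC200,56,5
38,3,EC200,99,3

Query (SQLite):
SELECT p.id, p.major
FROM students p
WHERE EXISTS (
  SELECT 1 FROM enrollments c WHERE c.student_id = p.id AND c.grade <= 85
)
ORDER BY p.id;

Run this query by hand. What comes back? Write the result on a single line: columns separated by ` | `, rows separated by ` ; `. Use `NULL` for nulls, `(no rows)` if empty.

For each students row, check whether any enrollments with matching student_id has grade <= 85.
Keep rows where that is true.

2 | Math ; 3 | Biology ; 4 | Biology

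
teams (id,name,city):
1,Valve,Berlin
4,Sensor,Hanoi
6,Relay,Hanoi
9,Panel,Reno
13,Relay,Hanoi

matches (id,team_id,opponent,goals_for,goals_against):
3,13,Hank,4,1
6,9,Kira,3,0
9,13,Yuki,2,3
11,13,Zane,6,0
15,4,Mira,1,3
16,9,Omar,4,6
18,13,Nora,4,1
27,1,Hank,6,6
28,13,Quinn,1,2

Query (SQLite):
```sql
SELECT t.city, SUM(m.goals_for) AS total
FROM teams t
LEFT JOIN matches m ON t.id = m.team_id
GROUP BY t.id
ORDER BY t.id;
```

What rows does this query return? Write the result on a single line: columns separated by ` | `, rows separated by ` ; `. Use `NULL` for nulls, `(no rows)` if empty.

LEFT JOIN keeps every teams row; unmatched ones get NULL for matches columns.
Group by teams.id and compute SUM(m.goals_for). SUM over an all-NULL group is NULL.
  1: ids {27} → SUM(m.goals_for)=6
  4: ids {15} → SUM(m.goals_for)=1
  6: ids {—} → SUM(m.goals_for)=NULL
  9: ids {6, 16} → SUM(m.goals_for)=7
  13: ids {3, 9, 11, 18, 28} → SUM(m.goals_for)=17

Berlin | 6 ; Hanoi | 1 ; Hanoi | NULL ; Reno | 7 ; Hanoi | 17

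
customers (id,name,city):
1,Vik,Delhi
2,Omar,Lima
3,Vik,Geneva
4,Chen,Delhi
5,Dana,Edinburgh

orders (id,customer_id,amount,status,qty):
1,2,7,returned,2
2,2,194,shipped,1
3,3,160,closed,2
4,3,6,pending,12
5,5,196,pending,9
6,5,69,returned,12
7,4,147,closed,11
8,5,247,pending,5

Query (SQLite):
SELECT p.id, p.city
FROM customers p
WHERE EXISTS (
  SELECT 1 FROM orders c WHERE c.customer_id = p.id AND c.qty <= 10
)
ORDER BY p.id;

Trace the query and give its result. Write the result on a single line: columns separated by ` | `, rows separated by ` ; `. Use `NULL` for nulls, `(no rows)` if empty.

2 | Lima ; 3 | Geneva ; 5 | Edinburgh

For each customers row, check whether any orders with matching customer_id has qty <= 10.
Keep rows where that is true.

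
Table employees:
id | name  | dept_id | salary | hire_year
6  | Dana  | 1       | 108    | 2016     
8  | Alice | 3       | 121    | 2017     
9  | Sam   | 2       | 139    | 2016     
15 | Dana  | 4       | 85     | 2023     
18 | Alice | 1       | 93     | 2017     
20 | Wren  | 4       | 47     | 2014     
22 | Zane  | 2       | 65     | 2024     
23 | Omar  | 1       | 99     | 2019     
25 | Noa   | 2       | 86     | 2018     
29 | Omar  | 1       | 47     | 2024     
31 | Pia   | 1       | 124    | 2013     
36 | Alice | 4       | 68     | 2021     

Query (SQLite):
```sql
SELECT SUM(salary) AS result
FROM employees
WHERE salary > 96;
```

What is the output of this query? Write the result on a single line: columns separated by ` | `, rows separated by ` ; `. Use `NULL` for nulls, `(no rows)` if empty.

591

Rows where salary > 96 → salary values: [108, 121, 139, 99, 124].
SUM of non-NULL values = 591.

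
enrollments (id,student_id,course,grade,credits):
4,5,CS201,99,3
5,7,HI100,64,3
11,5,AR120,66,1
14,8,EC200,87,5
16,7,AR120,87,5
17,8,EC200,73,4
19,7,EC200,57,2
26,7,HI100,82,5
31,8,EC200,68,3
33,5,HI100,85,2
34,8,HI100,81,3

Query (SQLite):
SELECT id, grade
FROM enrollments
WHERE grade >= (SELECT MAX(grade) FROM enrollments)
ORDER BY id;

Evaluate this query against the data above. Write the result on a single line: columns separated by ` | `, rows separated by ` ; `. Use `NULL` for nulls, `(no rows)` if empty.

4 | 99

Scalar subquery: MAX(grade) over all enrollments rows = 99.
Keep rows where grade >= that value.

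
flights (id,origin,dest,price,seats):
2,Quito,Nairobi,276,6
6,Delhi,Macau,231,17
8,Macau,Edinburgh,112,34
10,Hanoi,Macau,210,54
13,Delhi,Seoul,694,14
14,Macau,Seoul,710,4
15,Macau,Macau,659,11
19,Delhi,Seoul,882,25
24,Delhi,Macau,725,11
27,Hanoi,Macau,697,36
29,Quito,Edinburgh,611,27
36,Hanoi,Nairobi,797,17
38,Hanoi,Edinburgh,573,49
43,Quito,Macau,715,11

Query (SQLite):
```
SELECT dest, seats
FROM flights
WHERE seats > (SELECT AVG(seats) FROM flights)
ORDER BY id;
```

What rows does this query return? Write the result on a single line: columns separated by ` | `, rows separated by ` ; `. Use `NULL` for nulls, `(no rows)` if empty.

Edinburgh | 34 ; Macau | 54 ; Seoul | 25 ; Macau | 36 ; Edinburgh | 27 ; Edinburgh | 49

Scalar subquery: AVG(seats) over all flights rows = 22.571429 (≈; comparison uses full precision).
Keep rows where seats > that value.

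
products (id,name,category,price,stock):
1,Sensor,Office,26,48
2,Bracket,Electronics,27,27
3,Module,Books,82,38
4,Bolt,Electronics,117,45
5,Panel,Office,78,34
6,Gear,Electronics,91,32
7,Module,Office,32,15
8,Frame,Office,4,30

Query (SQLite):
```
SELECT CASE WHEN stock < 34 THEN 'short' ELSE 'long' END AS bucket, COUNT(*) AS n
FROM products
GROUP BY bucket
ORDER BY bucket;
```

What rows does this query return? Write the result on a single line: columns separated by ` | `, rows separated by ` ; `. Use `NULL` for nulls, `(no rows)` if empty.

long | 4 ; short | 4

Bucket rows by stock < 34 → 'short' else 'long'; count each bucket.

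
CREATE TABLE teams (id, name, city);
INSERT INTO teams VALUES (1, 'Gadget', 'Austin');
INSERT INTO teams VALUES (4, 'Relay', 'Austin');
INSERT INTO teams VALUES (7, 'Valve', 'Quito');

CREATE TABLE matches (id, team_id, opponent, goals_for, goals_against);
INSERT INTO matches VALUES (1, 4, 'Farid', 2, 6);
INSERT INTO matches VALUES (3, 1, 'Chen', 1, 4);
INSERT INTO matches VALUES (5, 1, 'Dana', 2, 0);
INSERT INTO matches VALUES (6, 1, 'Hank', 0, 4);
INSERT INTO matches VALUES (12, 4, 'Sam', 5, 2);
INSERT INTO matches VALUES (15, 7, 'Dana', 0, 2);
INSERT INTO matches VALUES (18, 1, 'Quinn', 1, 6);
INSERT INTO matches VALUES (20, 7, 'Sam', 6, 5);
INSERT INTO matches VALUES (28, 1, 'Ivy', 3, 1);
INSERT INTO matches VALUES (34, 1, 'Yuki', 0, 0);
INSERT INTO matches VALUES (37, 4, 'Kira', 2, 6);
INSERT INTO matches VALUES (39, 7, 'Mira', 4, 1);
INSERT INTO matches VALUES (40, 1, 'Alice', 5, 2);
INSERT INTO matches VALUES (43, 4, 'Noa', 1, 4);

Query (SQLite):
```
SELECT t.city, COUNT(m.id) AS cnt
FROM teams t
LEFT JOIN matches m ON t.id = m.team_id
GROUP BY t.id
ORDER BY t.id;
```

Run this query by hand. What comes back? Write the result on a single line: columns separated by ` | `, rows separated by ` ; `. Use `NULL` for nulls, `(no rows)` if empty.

Austin | 7 ; Austin | 4 ; Quito | 3

LEFT JOIN keeps every teams row; unmatched ones get NULL for matches columns.
Group by teams.id and compute COUNT(m.id). COUNT(col) of an all-NULL group is 0.
  1: ids {3, 5, 6, 18, 28, 34, 40} → COUNT(m.id)=7
  4: ids {1, 12, 37, 43} → COUNT(m.id)=4
  7: ids {15, 20, 39} → COUNT(m.id)=3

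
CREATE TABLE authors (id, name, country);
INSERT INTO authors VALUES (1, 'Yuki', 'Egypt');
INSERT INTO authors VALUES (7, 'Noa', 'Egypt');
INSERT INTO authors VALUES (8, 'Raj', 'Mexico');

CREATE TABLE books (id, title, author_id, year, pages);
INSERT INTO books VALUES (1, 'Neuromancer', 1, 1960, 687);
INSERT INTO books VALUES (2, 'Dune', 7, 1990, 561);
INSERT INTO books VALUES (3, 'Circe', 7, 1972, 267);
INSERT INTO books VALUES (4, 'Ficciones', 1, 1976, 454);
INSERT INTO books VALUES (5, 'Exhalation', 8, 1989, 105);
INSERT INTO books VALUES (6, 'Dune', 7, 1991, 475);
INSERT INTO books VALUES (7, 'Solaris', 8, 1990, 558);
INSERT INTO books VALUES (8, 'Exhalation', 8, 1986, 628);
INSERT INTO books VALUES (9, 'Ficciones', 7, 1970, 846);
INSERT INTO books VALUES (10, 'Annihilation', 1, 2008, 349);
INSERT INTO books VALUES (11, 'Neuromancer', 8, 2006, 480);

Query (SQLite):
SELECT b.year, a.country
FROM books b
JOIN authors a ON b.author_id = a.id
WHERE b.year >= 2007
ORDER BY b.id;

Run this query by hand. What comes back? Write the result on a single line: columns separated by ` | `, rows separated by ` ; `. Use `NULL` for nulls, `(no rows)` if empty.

2008 | Egypt

Each books row matches the authors row where author_id = authors.id.
Then keep rows with b.year >= 2007.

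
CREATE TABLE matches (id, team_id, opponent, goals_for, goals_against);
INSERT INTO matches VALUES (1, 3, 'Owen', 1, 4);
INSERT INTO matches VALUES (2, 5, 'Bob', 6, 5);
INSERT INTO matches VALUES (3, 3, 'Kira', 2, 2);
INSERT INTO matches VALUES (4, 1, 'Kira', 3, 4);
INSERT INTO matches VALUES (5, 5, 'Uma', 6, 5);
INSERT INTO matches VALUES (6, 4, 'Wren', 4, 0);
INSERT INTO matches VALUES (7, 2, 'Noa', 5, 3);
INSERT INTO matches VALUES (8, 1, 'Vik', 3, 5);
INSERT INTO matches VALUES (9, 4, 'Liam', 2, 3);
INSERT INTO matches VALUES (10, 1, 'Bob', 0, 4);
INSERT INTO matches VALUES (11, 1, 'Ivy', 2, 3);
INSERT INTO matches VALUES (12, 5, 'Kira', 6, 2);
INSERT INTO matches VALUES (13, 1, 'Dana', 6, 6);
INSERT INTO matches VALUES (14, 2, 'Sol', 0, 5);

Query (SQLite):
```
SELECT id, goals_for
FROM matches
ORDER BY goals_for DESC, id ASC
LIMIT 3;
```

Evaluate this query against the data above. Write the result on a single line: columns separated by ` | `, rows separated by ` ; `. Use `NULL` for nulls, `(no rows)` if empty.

Sort by goals_for desc, tiebreak id asc: (6, id=2), (6, id=5), (6, id=12), (6, id=13), (5, id=7), (4, id=6) …. Take first 3.

2 | 6 ; 5 | 6 ; 12 | 6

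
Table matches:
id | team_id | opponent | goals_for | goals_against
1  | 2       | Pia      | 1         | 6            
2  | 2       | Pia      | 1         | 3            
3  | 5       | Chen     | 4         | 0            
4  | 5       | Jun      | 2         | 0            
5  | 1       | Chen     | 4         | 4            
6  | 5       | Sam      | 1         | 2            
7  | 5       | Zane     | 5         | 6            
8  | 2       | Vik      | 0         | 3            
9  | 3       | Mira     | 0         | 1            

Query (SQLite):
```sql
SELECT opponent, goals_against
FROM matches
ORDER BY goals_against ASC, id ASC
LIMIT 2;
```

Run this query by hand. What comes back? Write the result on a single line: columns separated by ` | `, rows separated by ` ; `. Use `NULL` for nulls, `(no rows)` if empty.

Chen | 0 ; Jun | 0

Sort by goals_against asc, tiebreak id asc: (0, id=3), (0, id=4), (1, id=9), (2, id=6), (3, id=2) …. Take first 2.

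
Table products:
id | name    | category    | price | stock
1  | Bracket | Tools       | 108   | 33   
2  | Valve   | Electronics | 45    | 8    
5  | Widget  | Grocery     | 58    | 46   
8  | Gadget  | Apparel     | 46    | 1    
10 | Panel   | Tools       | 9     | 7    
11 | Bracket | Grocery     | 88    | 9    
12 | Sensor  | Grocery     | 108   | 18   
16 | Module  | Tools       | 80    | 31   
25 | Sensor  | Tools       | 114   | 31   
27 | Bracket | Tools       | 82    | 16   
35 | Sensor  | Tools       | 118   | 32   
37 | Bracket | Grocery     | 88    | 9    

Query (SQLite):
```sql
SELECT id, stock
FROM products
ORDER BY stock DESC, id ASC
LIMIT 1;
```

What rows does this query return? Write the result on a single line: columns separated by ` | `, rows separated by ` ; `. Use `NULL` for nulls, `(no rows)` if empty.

5 | 46

Sort by stock desc, tiebreak id asc: (46, id=5), (33, id=1), (32, id=35), (31, id=16) …. Take first 1.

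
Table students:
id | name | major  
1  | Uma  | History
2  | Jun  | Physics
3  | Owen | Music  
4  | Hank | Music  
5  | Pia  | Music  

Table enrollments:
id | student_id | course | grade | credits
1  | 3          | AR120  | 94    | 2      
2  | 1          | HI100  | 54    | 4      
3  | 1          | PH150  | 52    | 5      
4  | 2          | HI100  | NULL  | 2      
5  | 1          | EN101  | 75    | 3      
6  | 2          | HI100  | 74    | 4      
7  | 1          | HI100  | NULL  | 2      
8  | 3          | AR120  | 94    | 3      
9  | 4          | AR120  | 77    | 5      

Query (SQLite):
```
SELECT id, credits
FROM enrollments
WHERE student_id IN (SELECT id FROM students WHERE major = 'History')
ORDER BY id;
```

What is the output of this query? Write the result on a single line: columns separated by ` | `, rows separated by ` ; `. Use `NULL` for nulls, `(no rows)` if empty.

2 | 4 ; 3 | 5 ; 5 | 3 ; 7 | 2

Inner query: students.id where major = 'History'.
Outer: keep enrollments rows whose student_id is in that set.
Inner query → {1}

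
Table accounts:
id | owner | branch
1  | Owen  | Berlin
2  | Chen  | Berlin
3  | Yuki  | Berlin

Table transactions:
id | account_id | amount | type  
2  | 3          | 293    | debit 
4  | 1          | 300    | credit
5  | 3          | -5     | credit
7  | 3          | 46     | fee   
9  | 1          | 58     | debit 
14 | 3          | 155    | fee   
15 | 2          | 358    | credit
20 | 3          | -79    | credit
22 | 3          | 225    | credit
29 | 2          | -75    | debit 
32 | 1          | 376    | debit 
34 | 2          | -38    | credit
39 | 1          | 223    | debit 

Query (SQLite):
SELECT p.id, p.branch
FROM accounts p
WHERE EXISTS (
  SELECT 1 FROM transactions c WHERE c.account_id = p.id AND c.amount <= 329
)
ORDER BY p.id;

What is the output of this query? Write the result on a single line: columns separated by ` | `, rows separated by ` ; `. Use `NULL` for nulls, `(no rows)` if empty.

For each accounts row, check whether any transactions with matching account_id has amount <= 329.
Keep rows where that is true.

1 | Berlin ; 2 | Berlin ; 3 | Berlin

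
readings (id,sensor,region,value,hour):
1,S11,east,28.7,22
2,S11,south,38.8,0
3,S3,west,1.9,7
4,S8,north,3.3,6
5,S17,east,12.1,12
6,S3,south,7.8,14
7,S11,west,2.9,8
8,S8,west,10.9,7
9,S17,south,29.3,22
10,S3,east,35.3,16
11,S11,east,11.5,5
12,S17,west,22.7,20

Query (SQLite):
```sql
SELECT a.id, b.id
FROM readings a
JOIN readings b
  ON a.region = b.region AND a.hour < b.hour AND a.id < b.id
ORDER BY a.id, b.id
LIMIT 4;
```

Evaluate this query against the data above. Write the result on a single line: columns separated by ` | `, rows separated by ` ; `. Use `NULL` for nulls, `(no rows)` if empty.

Pairs (a,b) with same region, a.hour < b.hour, a.id < b.id.
region groups: east:{1,5,10,11} north:{4} south:{2,6,9} west:{3,7,8,12}
Ordered by (a.id, b.id); first 4.

2 | 6 ; 2 | 9 ; 3 | 7 ; 3 | 12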